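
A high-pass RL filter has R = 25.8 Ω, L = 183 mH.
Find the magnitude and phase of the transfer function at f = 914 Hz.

Step 1 — Angular frequency: ω = 2π·914 = 5743 rad/s.
Step 2 — Transfer function: H(jω) = jωL/(R + jωL).
Step 3 — Numerator jωL = j·1051; denominator R + jωL = 25.8 + j1051.
Step 4 — H = 0.9994 + j0.02453.
Step 5 — Magnitude: |H| = 0.9997 (-0.0 dB); phase: φ = 1.4°.

|H| = 0.9997 (-0.0 dB), φ = 1.4°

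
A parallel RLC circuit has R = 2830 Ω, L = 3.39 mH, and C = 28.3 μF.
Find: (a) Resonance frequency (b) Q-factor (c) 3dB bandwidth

Step 1 — Resonance: ω₀ = 1/√(LC) = 1/√(0.00339·2.83e-05) = 3229 rad/s.
Step 2 — f₀ = ω₀/(2π) = 513.8 Hz.
Step 3 — Parallel Q: Q = R/(ω₀L) = 2830/(3229·0.00339) = 258.6.
Step 4 — Bandwidth: Δω = ω₀/Q = 12.49 rad/s; BW = Δω/(2π) = 1.987 Hz.

(a) f₀ = 513.8 Hz  (b) Q = 258.6  (c) BW = 1.987 Hz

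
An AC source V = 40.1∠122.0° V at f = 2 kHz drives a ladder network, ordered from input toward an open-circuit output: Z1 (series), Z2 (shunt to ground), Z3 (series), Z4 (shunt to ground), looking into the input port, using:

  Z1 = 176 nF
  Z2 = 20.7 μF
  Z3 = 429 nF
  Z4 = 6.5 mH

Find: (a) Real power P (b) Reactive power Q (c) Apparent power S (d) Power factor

Step 1 — Angular frequency: ω = 2π·f = 2π·2000 = 1.257e+04 rad/s.
Step 2 — Component impedances:
  Z1: Z = 1/(jωC) = -j/(ω·C) = 0 - j452.1 Ω
  Z2: Z = 1/(jωC) = -j/(ω·C) = 0 - j3.844 Ω
  Z3: Z = 1/(jωC) = -j/(ω·C) = 0 - j185.5 Ω
  Z4: Z = jωL = j·1.257e+04·0.0065 = 0 + j81.68 Ω
Step 3 — Ladder network (open output): work backward from the far end, alternating series and parallel combinations. Z_in = 0 - j455.9 Ω = 455.9∠-90.0° Ω.
Step 4 — Source phasor: V = 40.1∠122.0° V = -21.25 + j34.01 V.
Step 5 — Current: I = V / Z = -0.0746 - j0.04662 A = 0.08797∠-148.0° A.
Step 6 — Complex power: S = V·I* = 0 - j3.527 VA.
Step 7 — Real power: P = Re(S) = 0 W.
Step 8 — Reactive power: Q = Im(S) = -3.527 VAR.
Step 9 — Apparent power: |S| = 3.527 VA.
Step 10 — Power factor: PF = P/|S| = 0 (leading).

(a) P = 0 W  (b) Q = -3.527 VAR  (c) S = 3.527 VA  (d) PF = 0 (leading)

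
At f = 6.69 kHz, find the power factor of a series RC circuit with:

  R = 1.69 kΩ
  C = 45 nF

Step 1 — Angular frequency: ω = 2π·f = 2π·6690 = 4.203e+04 rad/s.
Step 2 — Component impedances:
  R: Z = R = 1690 Ω
  C: Z = 1/(jωC) = -j/(ω·C) = 0 - j528.7 Ω
Step 3 — Series combination: Z_total = R + C = 1690 - j528.7 Ω = 1771∠-17.4° Ω.
Step 4 — Power factor: PF = cos(φ) = Re(Z)/|Z| = 1690/1770.8 = 0.9544.
Step 5 — Type: Im(Z) = -528.7 ⇒ leading (phase φ = -17.4°).

PF = 0.9544 (leading, φ = -17.4°)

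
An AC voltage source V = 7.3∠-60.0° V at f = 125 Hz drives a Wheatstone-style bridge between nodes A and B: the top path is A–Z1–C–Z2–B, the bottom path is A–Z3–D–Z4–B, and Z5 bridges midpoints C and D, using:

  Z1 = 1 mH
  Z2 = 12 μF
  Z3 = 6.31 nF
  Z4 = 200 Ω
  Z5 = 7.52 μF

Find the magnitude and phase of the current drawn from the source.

Step 1 — Angular frequency: ω = 2π·f = 2π·125 = 785.4 rad/s.
Step 2 — Component impedances:
  Z1: Z = jωL = j·785.4·0.001 = 0 + j0.7854 Ω
  Z2: Z = 1/(jωC) = -j/(ω·C) = 0 - j106.1 Ω
  Z3: Z = 1/(jωC) = -j/(ω·C) = 0 - j2.018e+05 Ω
  Z4: Z = R = 200 Ω
  Z5: Z = 1/(jωC) = -j/(ω·C) = 0 - j169.3 Ω
Step 3 — Bridge requires nodal analysis (the Z5 bridge couples midpoints C and D, so the two paths cannot be reduced to a simple series/parallel combination). Setting node B to ground and injecting 1 A at node A, the 3-node admittance system at A, C, D solves to V_A = Z_AB = 19.45 - j78.55 Ω = 80.92∠-76.1° Ω.
Step 4 — Source phasor: V = 7.3∠-60.0° V = 3.65 - j6.322 V.
Step 5 — Ohm's law: I = V / Z_total = (3.65 - j6.322) / (19.45 - j78.55) = 0.08667 + j0.02501 A.
Step 6 — Convert to polar: |I| = 0.09021 A, ∠I = 16.1°.

I = 0.09021∠16.1° A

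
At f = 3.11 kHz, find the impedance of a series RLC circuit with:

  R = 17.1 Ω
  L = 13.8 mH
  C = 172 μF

Step 1 — Angular frequency: ω = 2π·f = 2π·3110 = 1.954e+04 rad/s.
Step 2 — Component impedances:
  R: Z = R = 17.1 Ω
  L: Z = jωL = j·1.954e+04·0.0138 = 0 + j269.7 Ω
  C: Z = 1/(jωC) = -j/(ω·C) = 0 - j0.2975 Ω
Step 3 — Series combination: Z_total = R + L + C = 17.1 + j269.4 Ω = 269.9∠86.4° Ω.

Z = 17.1 + j269.4 Ω = 269.9∠86.4° Ω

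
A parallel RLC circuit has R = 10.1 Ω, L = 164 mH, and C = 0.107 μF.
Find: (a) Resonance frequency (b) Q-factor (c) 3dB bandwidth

Step 1 — Resonance: ω₀ = 1/√(LC) = 1/√(0.164·1.07e-07) = 7549 rad/s.
Step 2 — f₀ = ω₀/(2π) = 1201 Hz.
Step 3 — Parallel Q: Q = R/(ω₀L) = 10.1/(7549·0.164) = 0.008158.
Step 4 — Bandwidth: Δω = ω₀/Q = 9.253e+05 rad/s; BW = Δω/(2π) = 1.473e+05 Hz.

(a) f₀ = 1201 Hz  (b) Q = 0.008158  (c) BW = 1.473e+05 Hz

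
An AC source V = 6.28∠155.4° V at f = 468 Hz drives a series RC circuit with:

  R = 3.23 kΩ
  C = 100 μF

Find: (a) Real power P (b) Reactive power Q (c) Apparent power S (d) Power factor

Step 1 — Angular frequency: ω = 2π·f = 2π·468 = 2941 rad/s.
Step 2 — Component impedances:
  R: Z = R = 3230 Ω
  C: Z = 1/(jωC) = -j/(ω·C) = 0 - j3.401 Ω
Step 3 — Series combination: Z_total = R + C = 3230 - j3.401 Ω = 3230∠-0.1° Ω.
Step 4 — Source phasor: V = 6.28∠155.4° V = -5.71 + j2.614 V.
Step 5 — Current: I = V / Z = -0.001769 + j0.0008075 A = 0.001944∠155.5° A.
Step 6 — Complex power: S = V·I* = 0.01221 - j1.286e-05 VA.
Step 7 — Real power: P = Re(S) = 0.01221 W.
Step 8 — Reactive power: Q = Im(S) = -1.286e-05 VAR.
Step 9 — Apparent power: |S| = 0.01221 VA.
Step 10 — Power factor: PF = P/|S| = 1 (leading).

(a) P = 0.01221 W  (b) Q = -1.286e-05 VAR  (c) S = 0.01221 VA  (d) PF = 1 (leading)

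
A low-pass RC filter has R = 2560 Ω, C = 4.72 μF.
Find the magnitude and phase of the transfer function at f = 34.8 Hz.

Step 1 — Angular frequency: ω = 2π·34.8 = 218.7 rad/s.
Step 2 — Transfer function: H(jω) = 1/(1 + jωRC).
Step 3 — Denominator: 1 + jωRC = 1 + j·218.7·2560·4.72e-06 = 1 + j2.642.
Step 4 — H = 0.1253 - j0.3311.
Step 5 — Magnitude: |H| = 0.354 (-9.0 dB); phase: φ = -69.3°.

|H| = 0.354 (-9.0 dB), φ = -69.3°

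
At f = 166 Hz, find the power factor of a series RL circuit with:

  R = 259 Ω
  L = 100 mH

Step 1 — Angular frequency: ω = 2π·f = 2π·166 = 1043 rad/s.
Step 2 — Component impedances:
  R: Z = R = 259 Ω
  L: Z = jωL = j·1043·0.1 = 0 + j104.3 Ω
Step 3 — Series combination: Z_total = R + L = 259 + j104.3 Ω = 279.2∠21.9° Ω.
Step 4 — Power factor: PF = cos(φ) = Re(Z)/|Z| = 259/279.21 = 0.9276.
Step 5 — Type: Im(Z) = 104.3 ⇒ lagging (phase φ = 21.9°).

PF = 0.9276 (lagging, φ = 21.9°)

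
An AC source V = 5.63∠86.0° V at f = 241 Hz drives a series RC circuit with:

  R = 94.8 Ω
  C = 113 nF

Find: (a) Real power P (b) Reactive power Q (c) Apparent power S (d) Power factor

Step 1 — Angular frequency: ω = 2π·f = 2π·241 = 1514 rad/s.
Step 2 — Component impedances:
  R: Z = R = 94.8 Ω
  C: Z = 1/(jωC) = -j/(ω·C) = 0 - j5844 Ω
Step 3 — Series combination: Z_total = R + C = 94.8 - j5844 Ω = 5845∠-89.1° Ω.
Step 4 — Source phasor: V = 5.63∠86.0° V = 0.3927 + j5.616 V.
Step 5 — Current: I = V / Z = -0.0009597 + j8.277e-05 A = 0.0009632∠175.1° A.
Step 6 — Complex power: S = V·I* = 8.796e-05 - j0.005422 VA.
Step 7 — Real power: P = Re(S) = 8.796e-05 W.
Step 8 — Reactive power: Q = Im(S) = -0.005422 VAR.
Step 9 — Apparent power: |S| = 0.005423 VA.
Step 10 — Power factor: PF = P/|S| = 0.01622 (leading).

(a) P = 8.796e-05 W  (b) Q = -0.005422 VAR  (c) S = 0.005423 VA  (d) PF = 0.01622 (leading)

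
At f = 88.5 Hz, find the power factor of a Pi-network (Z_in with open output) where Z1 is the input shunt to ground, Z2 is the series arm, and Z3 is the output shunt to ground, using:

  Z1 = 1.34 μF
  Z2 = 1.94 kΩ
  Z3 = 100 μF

Step 1 — Angular frequency: ω = 2π·f = 2π·88.5 = 556.1 rad/s.
Step 2 — Component impedances:
  Z1: Z = 1/(jωC) = -j/(ω·C) = 0 - j1342 Ω
  Z2: Z = R = 1940 Ω
  Z3: Z = 1/(jωC) = -j/(ω·C) = 0 - j17.98 Ω
Step 3 — With open output, the series arm Z2 and the output shunt Z3 appear in series to ground: Z2 + Z3 = 1940 - j17.98 Ω.
Step 4 — Parallel with input shunt Z1: Z_in = Z1 || (Z2 + Z3) = 622.5 - j905.7 Ω = 1099∠-55.5° Ω.
Step 5 — Power factor: PF = cos(φ) = Re(Z)/|Z| = 622.5/1099 = 0.5664.
Step 6 — Type: Im(Z) = -905.7 ⇒ leading (phase φ = -55.5°).

PF = 0.5664 (leading, φ = -55.5°)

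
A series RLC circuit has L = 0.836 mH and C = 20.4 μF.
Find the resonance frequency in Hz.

Step 1 — Resonance condition Im(Z)=0 gives ω₀ = 1/√(LC).
Step 2 — ω₀ = 1/√(0.000836·2.04e-05) = 7657 rad/s.
Step 3 — f₀ = ω₀/(2π) = 1219 Hz.

f₀ = 1219 Hz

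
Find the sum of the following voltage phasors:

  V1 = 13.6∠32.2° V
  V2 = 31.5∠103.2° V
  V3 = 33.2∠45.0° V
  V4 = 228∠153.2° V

Step 1 — Convert each phasor to rectangular form:
  V1 = 13.6·(cos(32.2°) + j·sin(32.2°)) = 11.51 + j7.247 V
  V2 = 31.5·(cos(103.2°) + j·sin(103.2°)) = -7.193 + j30.67 V
  V3 = 33.2·(cos(45.0°) + j·sin(45.0°)) = 23.48 + j23.48 V
  V4 = 228·(cos(153.2°) + j·sin(153.2°)) = -203.5 + j102.8 V
Step 2 — Sum components: V_total = -175.7 + j164.2 V.
Step 3 — Convert to polar: |V_total| = 240.5 V, ∠V_total = 136.9°.

V_total = 240.5∠136.9° V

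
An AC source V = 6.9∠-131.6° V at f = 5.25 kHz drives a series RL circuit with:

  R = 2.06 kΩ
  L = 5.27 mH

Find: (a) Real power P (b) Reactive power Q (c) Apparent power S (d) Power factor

Step 1 — Angular frequency: ω = 2π·f = 2π·5250 = 3.299e+04 rad/s.
Step 2 — Component impedances:
  R: Z = R = 2060 Ω
  L: Z = jωL = j·3.299e+04·0.00527 = 0 + j173.8 Ω
Step 3 — Series combination: Z_total = R + L = 2060 + j173.8 Ω = 2067∠4.8° Ω.
Step 4 — Source phasor: V = 6.9∠-131.6° V = -4.581 - j5.16 V.
Step 5 — Current: I = V / Z = -0.002418 - j0.002301 A = 0.003338∠-136.4° A.
Step 6 — Complex power: S = V·I* = 0.02295 + j0.001937 VA.
Step 7 — Real power: P = Re(S) = 0.02295 W.
Step 8 — Reactive power: Q = Im(S) = 0.001937 VAR.
Step 9 — Apparent power: |S| = 0.02303 VA.
Step 10 — Power factor: PF = P/|S| = 0.9965 (lagging).

(a) P = 0.02295 W  (b) Q = 0.001937 VAR  (c) S = 0.02303 VA  (d) PF = 0.9965 (lagging)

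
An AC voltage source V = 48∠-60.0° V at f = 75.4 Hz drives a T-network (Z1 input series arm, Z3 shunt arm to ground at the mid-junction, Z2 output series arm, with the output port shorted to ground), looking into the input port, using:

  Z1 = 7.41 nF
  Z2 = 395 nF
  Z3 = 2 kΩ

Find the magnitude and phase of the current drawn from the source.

Step 1 — Angular frequency: ω = 2π·f = 2π·75.4 = 473.8 rad/s.
Step 2 — Component impedances:
  Z1: Z = 1/(jωC) = -j/(ω·C) = 0 - j2.849e+05 Ω
  Z2: Z = 1/(jωC) = -j/(ω·C) = 0 - j5344 Ω
  Z3: Z = R = 2000 Ω
Step 3 — With the output port shorted to ground, the output series arm Z2 runs from the junction to ground; the shunt arm Z3 also runs from the junction to ground. They appear in parallel: Z3 || Z2 = 1754 - j656.6 Ω.
Step 4 — Series with input arm Z1: Z_in = Z1 + (Z3 || Z2) = 1754 - j2.855e+05 Ω = 2.855e+05∠-89.6° Ω.
Step 5 — Source phasor: V = 48∠-60.0° V = 24 - j41.57 V.
Step 6 — Ohm's law: I = V / Z_total = (24 - j41.57) / (1754 - j2.855e+05) = 0.0001461 + j8.316e-05 A.
Step 7 — Convert to polar: |I| = 0.0001681 A, ∠I = 29.6°.

I = 0.0001681∠29.6° A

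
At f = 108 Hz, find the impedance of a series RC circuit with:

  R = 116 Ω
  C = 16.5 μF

Step 1 — Angular frequency: ω = 2π·f = 2π·108 = 678.6 rad/s.
Step 2 — Component impedances:
  R: Z = R = 116 Ω
  C: Z = 1/(jωC) = -j/(ω·C) = 0 - j89.31 Ω
Step 3 — Series combination: Z_total = R + C = 116 - j89.31 Ω = 146.4∠-37.6° Ω.

Z = 116 - j89.31 Ω = 146.4∠-37.6° Ω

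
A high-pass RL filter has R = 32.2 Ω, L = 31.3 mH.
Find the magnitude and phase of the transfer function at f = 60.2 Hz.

Step 1 — Angular frequency: ω = 2π·60.2 = 378.2 rad/s.
Step 2 — Transfer function: H(jω) = jωL/(R + jωL).
Step 3 — Numerator jωL = j·11.84; denominator R + jωL = 32.2 + j11.84.
Step 4 — H = 0.1191 + j0.3239.
Step 5 — Magnitude: |H| = 0.3451 (-9.2 dB); phase: φ = 69.8°.

|H| = 0.3451 (-9.2 dB), φ = 69.8°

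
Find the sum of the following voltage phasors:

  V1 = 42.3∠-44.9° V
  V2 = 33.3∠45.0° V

Step 1 — Convert each phasor to rectangular form:
  V1 = 42.3·(cos(-44.9°) + j·sin(-44.9°)) = 29.96 - j29.86 V
  V2 = 33.3·(cos(45.0°) + j·sin(45.0°)) = 23.55 + j23.55 V
Step 2 — Sum components: V_total = 53.51 - j6.312 V.
Step 3 — Convert to polar: |V_total| = 53.88 V, ∠V_total = -6.7°.

V_total = 53.88∠-6.7° V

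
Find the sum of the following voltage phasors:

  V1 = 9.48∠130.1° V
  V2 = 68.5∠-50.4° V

Step 1 — Convert each phasor to rectangular form:
  V1 = 9.48·(cos(130.1°) + j·sin(130.1°)) = -6.106 + j7.251 V
  V2 = 68.5·(cos(-50.4°) + j·sin(-50.4°)) = 43.66 - j52.78 V
Step 2 — Sum components: V_total = 37.56 - j45.53 V.
Step 3 — Convert to polar: |V_total| = 59.02 V, ∠V_total = -50.5°.

V_total = 59.02∠-50.5° V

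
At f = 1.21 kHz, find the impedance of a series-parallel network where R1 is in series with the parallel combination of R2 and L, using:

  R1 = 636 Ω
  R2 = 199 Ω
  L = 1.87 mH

Step 1 — Angular frequency: ω = 2π·f = 2π·1210 = 7603 rad/s.
Step 2 — Component impedances:
  R1: Z = R = 636 Ω
  R2: Z = R = 199 Ω
  L: Z = jωL = j·7603·0.00187 = 0 + j14.22 Ω
Step 3 — Parallel branch: R2 || L = 1/(1/R2 + 1/L) = 1.011 + j14.14 Ω.
Step 4 — Series with R1: Z_total = R1 + (R2 || L) = 637 + j14.14 Ω = 637.2∠1.3° Ω.

Z = 637 + j14.14 Ω = 637.2∠1.3° Ω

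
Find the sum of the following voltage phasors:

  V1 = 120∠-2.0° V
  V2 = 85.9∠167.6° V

Step 1 — Convert each phasor to rectangular form:
  V1 = 120·(cos(-2.0°) + j·sin(-2.0°)) = 119.9 - j4.188 V
  V2 = 85.9·(cos(167.6°) + j·sin(167.6°)) = -83.9 + j18.45 V
Step 2 — Sum components: V_total = 36.03 + j14.26 V.
Step 3 — Convert to polar: |V_total| = 38.75 V, ∠V_total = 21.6°.

V_total = 38.75∠21.6° V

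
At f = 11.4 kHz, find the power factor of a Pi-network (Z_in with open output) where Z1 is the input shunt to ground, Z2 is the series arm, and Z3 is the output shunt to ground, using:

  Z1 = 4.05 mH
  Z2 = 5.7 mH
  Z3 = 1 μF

Step 1 — Angular frequency: ω = 2π·f = 2π·1.14e+04 = 7.163e+04 rad/s.
Step 2 — Component impedances:
  Z1: Z = jωL = j·7.163e+04·0.00405 = 0 + j290.1 Ω
  Z2: Z = jωL = j·7.163e+04·0.0057 = 0 + j408.3 Ω
  Z3: Z = 1/(jωC) = -j/(ω·C) = 0 - j13.96 Ω
Step 3 — With open output, the series arm Z2 and the output shunt Z3 appear in series to ground: Z2 + Z3 = 0 + j394.3 Ω.
Step 4 — Parallel with input shunt Z1: Z_in = Z1 || (Z2 + Z3) = 0 + j167.1 Ω = 167.1∠90.0° Ω.
Step 5 — Power factor: PF = cos(φ) = Re(Z)/|Z| = -0/167.1 = -0.
Step 6 — Type: Im(Z) = 167.1 ⇒ lagging (phase φ = 90.0°).

PF = -0 (lagging, φ = 90.0°)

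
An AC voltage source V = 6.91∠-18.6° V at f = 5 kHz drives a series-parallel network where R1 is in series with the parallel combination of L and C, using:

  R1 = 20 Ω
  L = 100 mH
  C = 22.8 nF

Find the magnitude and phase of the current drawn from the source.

Step 1 — Angular frequency: ω = 2π·f = 2π·5000 = 3.142e+04 rad/s.
Step 2 — Component impedances:
  R1: Z = R = 20 Ω
  L: Z = jωL = j·3.142e+04·0.1 = 0 + j3142 Ω
  C: Z = 1/(jωC) = -j/(ω·C) = 0 - j1396 Ω
Step 3 — Parallel branch: L || C = 1/(1/L + 1/C) = 0 - j2513 Ω.
Step 4 — Series with R1: Z_total = R1 + (L || C) = 20 - j2513 Ω = 2513∠-89.5° Ω.
Step 5 — Source phasor: V = 6.91∠-18.6° V = 6.549 - j2.204 V.
Step 6 — Ohm's law: I = V / Z_total = (6.549 - j2.204) / (20 - j2513) = 0.0008978 + j0.002599 A.
Step 7 — Convert to polar: |I| = 0.00275 A, ∠I = 70.9°.

I = 0.00275∠70.9° A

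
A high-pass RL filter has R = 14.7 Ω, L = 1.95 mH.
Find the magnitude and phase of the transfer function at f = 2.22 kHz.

Step 1 — Angular frequency: ω = 2π·2220 = 1.395e+04 rad/s.
Step 2 — Transfer function: H(jω) = jωL/(R + jωL).
Step 3 — Numerator jωL = j·27.2; denominator R + jωL = 14.7 + j27.2.
Step 4 — H = 0.7739 + j0.4183.
Step 5 — Magnitude: |H| = 0.8797 (-1.1 dB); phase: φ = 28.4°.

|H| = 0.8797 (-1.1 dB), φ = 28.4°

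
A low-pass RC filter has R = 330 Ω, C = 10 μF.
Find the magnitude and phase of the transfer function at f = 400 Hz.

Step 1 — Angular frequency: ω = 2π·400 = 2513 rad/s.
Step 2 — Transfer function: H(jω) = 1/(1 + jωRC).
Step 3 — Denominator: 1 + jωRC = 1 + j·2513·330·1e-05 = 1 + j8.294.
Step 4 — H = 0.01433 - j0.1188.
Step 5 — Magnitude: |H| = 0.1197 (-18.4 dB); phase: φ = -83.1°.

|H| = 0.1197 (-18.4 dB), φ = -83.1°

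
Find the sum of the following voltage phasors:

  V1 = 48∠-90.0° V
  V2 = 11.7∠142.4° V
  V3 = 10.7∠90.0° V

Step 1 — Convert each phasor to rectangular form:
  V1 = 48·(cos(-90.0°) + j·sin(-90.0°)) = 0 - j48 V
  V2 = 11.7·(cos(142.4°) + j·sin(142.4°)) = -9.27 + j7.139 V
  V3 = 10.7·(cos(90.0°) + j·sin(90.0°)) = 0 + j10.7 V
Step 2 — Sum components: V_total = -9.27 - j30.16 V.
Step 3 — Convert to polar: |V_total| = 31.55 V, ∠V_total = -107.1°.

V_total = 31.55∠-107.1° V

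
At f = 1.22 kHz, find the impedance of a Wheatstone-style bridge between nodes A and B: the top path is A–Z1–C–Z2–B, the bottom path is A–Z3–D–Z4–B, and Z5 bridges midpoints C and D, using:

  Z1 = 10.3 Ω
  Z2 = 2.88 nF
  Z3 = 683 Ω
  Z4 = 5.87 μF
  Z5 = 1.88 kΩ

Step 1 — Angular frequency: ω = 2π·f = 2π·1220 = 7665 rad/s.
Step 2 — Component impedances:
  Z1: Z = R = 10.3 Ω
  Z2: Z = 1/(jωC) = -j/(ω·C) = 0 - j4.53e+04 Ω
  Z3: Z = R = 683 Ω
  Z4: Z = 1/(jωC) = -j/(ω·C) = 0 - j22.22 Ω
  Z5: Z = R = 1880 Ω
Step 3 — Bridge requires nodal analysis (the Z5 bridge couples midpoints C and D, so the two paths cannot be reduced to a simple series/parallel combination). Setting node B to ground and injecting 1 A at node A, the 3-node admittance system at A, C, D solves to V_A = Z_AB = 501.2 - j27.7 Ω = 501.9∠-3.2° Ω.

Z = 501.2 - j27.7 Ω = 501.9∠-3.2° Ω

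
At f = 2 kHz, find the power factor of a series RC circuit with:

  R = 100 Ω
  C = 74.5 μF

Step 1 — Angular frequency: ω = 2π·f = 2π·2000 = 1.257e+04 rad/s.
Step 2 — Component impedances:
  R: Z = R = 100 Ω
  C: Z = 1/(jωC) = -j/(ω·C) = 0 - j1.068 Ω
Step 3 — Series combination: Z_total = R + C = 100 - j1.068 Ω = 100∠-0.6° Ω.
Step 4 — Power factor: PF = cos(φ) = Re(Z)/|Z| = 100/100.01 = 0.9999.
Step 5 — Type: Im(Z) = -1.068 ⇒ leading (phase φ = -0.6°).

PF = 0.9999 (leading, φ = -0.6°)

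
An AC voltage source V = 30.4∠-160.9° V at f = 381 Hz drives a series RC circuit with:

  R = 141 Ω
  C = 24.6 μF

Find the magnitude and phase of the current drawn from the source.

Step 1 — Angular frequency: ω = 2π·f = 2π·381 = 2394 rad/s.
Step 2 — Component impedances:
  R: Z = R = 141 Ω
  C: Z = 1/(jωC) = -j/(ω·C) = 0 - j16.98 Ω
Step 3 — Series combination: Z_total = R + C = 141 - j16.98 Ω = 142∠-6.9° Ω.
Step 4 — Source phasor: V = 30.4∠-160.9° V = -28.73 - j9.947 V.
Step 5 — Ohm's law: I = V / Z_total = (-28.73 - j9.947) / (141 - j16.98) = -0.1924 - j0.09373 A.
Step 6 — Convert to polar: |I| = 0.2141 A, ∠I = -154.0°.

I = 0.2141∠-154.0° A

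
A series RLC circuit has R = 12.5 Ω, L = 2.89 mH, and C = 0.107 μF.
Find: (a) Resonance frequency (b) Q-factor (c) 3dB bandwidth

Step 1 — Resonance: ω₀ = 1/√(LC) = 1/√(0.00289·1.07e-07) = 5.687e+04 rad/s.
Step 2 — f₀ = ω₀/(2π) = 9051 Hz.
Step 3 — Series Q: Q = ω₀L/R = 5.687e+04·0.00289/12.5 = 13.15.
Step 4 — Bandwidth: Δω = ω₀/Q = 4325 rad/s; BW = Δω/(2π) = 688.4 Hz.

(a) f₀ = 9051 Hz  (b) Q = 13.15  (c) BW = 688.4 Hz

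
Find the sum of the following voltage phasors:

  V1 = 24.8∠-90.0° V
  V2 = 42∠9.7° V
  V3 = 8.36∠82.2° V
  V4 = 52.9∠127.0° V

Step 1 — Convert each phasor to rectangular form:
  V1 = 24.8·(cos(-90.0°) + j·sin(-90.0°)) = 0 - j24.8 V
  V2 = 42·(cos(9.7°) + j·sin(9.7°)) = 41.4 + j7.077 V
  V3 = 8.36·(cos(82.2°) + j·sin(82.2°)) = 1.135 + j8.283 V
  V4 = 52.9·(cos(127.0°) + j·sin(127.0°)) = -31.84 + j42.25 V
Step 2 — Sum components: V_total = 10.7 + j32.81 V.
Step 3 — Convert to polar: |V_total| = 34.51 V, ∠V_total = 71.9°.

V_total = 34.51∠71.9° V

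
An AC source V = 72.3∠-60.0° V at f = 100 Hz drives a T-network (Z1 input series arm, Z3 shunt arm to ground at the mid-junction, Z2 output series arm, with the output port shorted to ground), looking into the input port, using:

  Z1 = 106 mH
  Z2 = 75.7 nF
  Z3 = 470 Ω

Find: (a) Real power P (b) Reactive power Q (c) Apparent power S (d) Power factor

Step 1 — Angular frequency: ω = 2π·f = 2π·100 = 628.3 rad/s.
Step 2 — Component impedances:
  Z1: Z = jωL = j·628.3·0.106 = 0 + j66.6 Ω
  Z2: Z = 1/(jωC) = -j/(ω·C) = 0 - j2.102e+04 Ω
  Z3: Z = R = 470 Ω
Step 3 — With the output port shorted to ground, the output series arm Z2 runs from the junction to ground; the shunt arm Z3 also runs from the junction to ground. They appear in parallel: Z3 || Z2 = 469.8 - j10.5 Ω.
Step 4 — Series with input arm Z1: Z_in = Z1 + (Z3 || Z2) = 469.8 + j56.1 Ω = 473.1∠6.8° Ω.
Step 5 — Source phasor: V = 72.3∠-60.0° V = 36.15 - j62.61 V.
Step 6 — Current: I = V / Z = 0.06018 - j0.1405 A = 0.1528∠-66.8° A.
Step 7 — Complex power: S = V·I* = 10.97 + j1.31 VA.
Step 8 — Real power: P = Re(S) = 10.97 W.
Step 9 — Reactive power: Q = Im(S) = 1.31 VAR.
Step 10 — Apparent power: |S| = 11.05 VA.
Step 11 — Power factor: PF = P/|S| = 0.9929 (lagging).

(a) P = 10.97 W  (b) Q = 1.31 VAR  (c) S = 11.05 VA  (d) PF = 0.9929 (lagging)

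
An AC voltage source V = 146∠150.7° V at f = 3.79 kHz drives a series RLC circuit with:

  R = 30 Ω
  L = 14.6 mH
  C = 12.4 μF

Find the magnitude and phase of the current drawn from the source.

Step 1 — Angular frequency: ω = 2π·f = 2π·3790 = 2.381e+04 rad/s.
Step 2 — Component impedances:
  R: Z = R = 30 Ω
  L: Z = jωL = j·2.381e+04·0.0146 = 0 + j347.7 Ω
  C: Z = 1/(jωC) = -j/(ω·C) = 0 - j3.387 Ω
Step 3 — Series combination: Z_total = R + L + C = 30 + j344.3 Ω = 345.6∠85.0° Ω.
Step 4 — Source phasor: V = 146∠150.7° V = -127.3 + j71.45 V.
Step 5 — Ohm's law: I = V / Z_total = (-127.3 + j71.45) / (30 + j344.3) = 0.174 + j0.385 A.
Step 6 — Convert to polar: |I| = 0.4225 A, ∠I = 65.7°.

I = 0.4225∠65.7° A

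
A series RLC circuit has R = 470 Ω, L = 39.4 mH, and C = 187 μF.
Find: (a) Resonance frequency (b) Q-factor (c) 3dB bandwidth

Step 1 — Resonance: ω₀ = 1/√(LC) = 1/√(0.0394·0.000187) = 368.4 rad/s.
Step 2 — f₀ = ω₀/(2π) = 58.63 Hz.
Step 3 — Series Q: Q = ω₀L/R = 368.4·0.0394/470 = 0.03088.
Step 4 — Bandwidth: Δω = ω₀/Q = 1.193e+04 rad/s; BW = Δω/(2π) = 1899 Hz.

(a) f₀ = 58.63 Hz  (b) Q = 0.03088  (c) BW = 1899 Hz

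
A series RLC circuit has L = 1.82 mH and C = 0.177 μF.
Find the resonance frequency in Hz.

Step 1 — Resonance condition Im(Z)=0 gives ω₀ = 1/√(LC).
Step 2 — ω₀ = 1/√(0.00182·1.77e-07) = 5.572e+04 rad/s.
Step 3 — f₀ = ω₀/(2π) = 8867 Hz.

f₀ = 8867 Hz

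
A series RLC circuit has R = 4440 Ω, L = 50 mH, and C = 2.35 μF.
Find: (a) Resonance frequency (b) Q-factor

Step 1 — Resonance condition Im(Z)=0 gives ω₀ = 1/√(LC).
Step 2 — ω₀ = 1/√(0.05·2.35e-06) = 2917 rad/s.
Step 3 — f₀ = ω₀/(2π) = 464.3 Hz.
Step 4 — Series Q: Q = ω₀L/R = 2917·0.05/4440 = 0.03285.

(a) f₀ = 464.3 Hz  (b) Q = 0.03285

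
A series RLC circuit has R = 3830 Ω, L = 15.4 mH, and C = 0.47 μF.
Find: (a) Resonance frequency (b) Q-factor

Step 1 — Resonance condition Im(Z)=0 gives ω₀ = 1/√(LC).
Step 2 — ω₀ = 1/√(0.0154·4.7e-07) = 1.175e+04 rad/s.
Step 3 — f₀ = ω₀/(2π) = 1871 Hz.
Step 4 — Series Q: Q = ω₀L/R = 1.175e+04·0.0154/3830 = 0.04726.

(a) f₀ = 1871 Hz  (b) Q = 0.04726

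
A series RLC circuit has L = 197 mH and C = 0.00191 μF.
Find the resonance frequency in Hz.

Step 1 — Resonance condition Im(Z)=0 gives ω₀ = 1/√(LC).
Step 2 — ω₀ = 1/√(0.197·1.91e-09) = 5.155e+04 rad/s.
Step 3 — f₀ = ω₀/(2π) = 8205 Hz.

f₀ = 8205 Hz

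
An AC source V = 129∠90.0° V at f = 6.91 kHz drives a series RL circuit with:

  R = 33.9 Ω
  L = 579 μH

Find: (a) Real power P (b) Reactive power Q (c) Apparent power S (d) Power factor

Step 1 — Angular frequency: ω = 2π·f = 2π·6910 = 4.342e+04 rad/s.
Step 2 — Component impedances:
  R: Z = R = 33.9 Ω
  L: Z = jωL = j·4.342e+04·0.000579 = 0 + j25.14 Ω
Step 3 — Series combination: Z_total = R + L = 33.9 + j25.14 Ω = 42.2∠36.6° Ω.
Step 4 — Source phasor: V = 129∠90.0° V = 0 + j129 V.
Step 5 — Current: I = V / Z = 1.821 + j2.455 A = 3.057∠53.4° A.
Step 6 — Complex power: S = V·I* = 316.7 + j234.9 VA.
Step 7 — Real power: P = Re(S) = 316.7 W.
Step 8 — Reactive power: Q = Im(S) = 234.9 VAR.
Step 9 — Apparent power: |S| = 394.3 VA.
Step 10 — Power factor: PF = P/|S| = 0.8032 (lagging).

(a) P = 316.7 W  (b) Q = 234.9 VAR  (c) S = 394.3 VA  (d) PF = 0.8032 (lagging)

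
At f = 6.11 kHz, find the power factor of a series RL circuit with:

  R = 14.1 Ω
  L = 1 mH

Step 1 — Angular frequency: ω = 2π·f = 2π·6110 = 3.839e+04 rad/s.
Step 2 — Component impedances:
  R: Z = R = 14.1 Ω
  L: Z = jωL = j·3.839e+04·0.001 = 0 + j38.39 Ω
Step 3 — Series combination: Z_total = R + L = 14.1 + j38.39 Ω = 40.9∠69.8° Ω.
Step 4 — Power factor: PF = cos(φ) = Re(Z)/|Z| = 14.1/40.898 = 0.3448.
Step 5 — Type: Im(Z) = 38.39 ⇒ lagging (phase φ = 69.8°).

PF = 0.3448 (lagging, φ = 69.8°)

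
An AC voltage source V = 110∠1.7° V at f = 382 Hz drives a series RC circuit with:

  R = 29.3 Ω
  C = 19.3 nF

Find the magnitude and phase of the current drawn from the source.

Step 1 — Angular frequency: ω = 2π·f = 2π·382 = 2400 rad/s.
Step 2 — Component impedances:
  R: Z = R = 29.3 Ω
  C: Z = 1/(jωC) = -j/(ω·C) = 0 - j2.159e+04 Ω
Step 3 — Series combination: Z_total = R + C = 29.3 - j2.159e+04 Ω = 2.159e+04∠-89.9° Ω.
Step 4 — Source phasor: V = 110∠1.7° V = 110 + j3.263 V.
Step 5 — Ohm's law: I = V / Z_total = (110 + j3.263) / (29.3 - j2.159e+04) = -0.0001443 + j0.005094 A.
Step 6 — Convert to polar: |I| = 0.005096 A, ∠I = 91.6°.

I = 0.005096∠91.6° A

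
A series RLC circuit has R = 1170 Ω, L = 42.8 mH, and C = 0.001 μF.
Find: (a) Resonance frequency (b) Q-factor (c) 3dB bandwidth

Step 1 — Resonance: ω₀ = 1/√(LC) = 1/√(0.0428·1e-09) = 1.529e+05 rad/s.
Step 2 — f₀ = ω₀/(2π) = 2.433e+04 Hz.
Step 3 — Series Q: Q = ω₀L/R = 1.529e+05·0.0428/1170 = 5.592.
Step 4 — Bandwidth: Δω = ω₀/Q = 2.734e+04 rad/s; BW = Δω/(2π) = 4351 Hz.

(a) f₀ = 2.433e+04 Hz  (b) Q = 5.592  (c) BW = 4351 Hz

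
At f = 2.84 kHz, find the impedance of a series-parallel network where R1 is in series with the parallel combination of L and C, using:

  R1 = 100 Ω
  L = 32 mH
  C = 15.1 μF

Step 1 — Angular frequency: ω = 2π·f = 2π·2840 = 1.784e+04 rad/s.
Step 2 — Component impedances:
  R1: Z = R = 100 Ω
  L: Z = jωL = j·1.784e+04·0.032 = 0 + j571 Ω
  C: Z = 1/(jωC) = -j/(ω·C) = 0 - j3.711 Ω
Step 3 — Parallel branch: L || C = 1/(1/L + 1/C) = 0 - j3.736 Ω.
Step 4 — Series with R1: Z_total = R1 + (L || C) = 100 - j3.736 Ω = 100.1∠-2.1° Ω.

Z = 100 - j3.736 Ω = 100.1∠-2.1° Ω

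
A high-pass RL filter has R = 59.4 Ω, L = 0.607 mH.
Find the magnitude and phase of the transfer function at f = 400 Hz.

Step 1 — Angular frequency: ω = 2π·400 = 2513 rad/s.
Step 2 — Transfer function: H(jω) = jωL/(R + jωL).
Step 3 — Numerator jωL = j·1.526; denominator R + jωL = 59.4 + j1.526.
Step 4 — H = 0.0006592 + j0.02567.
Step 5 — Magnitude: |H| = 0.02567 (-31.8 dB); phase: φ = 88.5°.

|H| = 0.02567 (-31.8 dB), φ = 88.5°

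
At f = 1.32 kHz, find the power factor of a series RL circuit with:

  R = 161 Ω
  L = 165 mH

Step 1 — Angular frequency: ω = 2π·f = 2π·1320 = 8294 rad/s.
Step 2 — Component impedances:
  R: Z = R = 161 Ω
  L: Z = jωL = j·8294·0.165 = 0 + j1368 Ω
Step 3 — Series combination: Z_total = R + L = 161 + j1368 Ω = 1378∠83.3° Ω.
Step 4 — Power factor: PF = cos(φ) = Re(Z)/|Z| = 161/1378 = 0.1168.
Step 5 — Type: Im(Z) = 1368 ⇒ lagging (phase φ = 83.3°).

PF = 0.1168 (lagging, φ = 83.3°)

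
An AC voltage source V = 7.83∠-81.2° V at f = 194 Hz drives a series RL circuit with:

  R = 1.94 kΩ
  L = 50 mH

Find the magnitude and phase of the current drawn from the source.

Step 1 — Angular frequency: ω = 2π·f = 2π·194 = 1219 rad/s.
Step 2 — Component impedances:
  R: Z = R = 1940 Ω
  L: Z = jωL = j·1219·0.05 = 0 + j60.95 Ω
Step 3 — Series combination: Z_total = R + L = 1940 + j60.95 Ω = 1941∠1.8° Ω.
Step 4 — Source phasor: V = 7.83∠-81.2° V = 1.198 - j7.738 V.
Step 5 — Ohm's law: I = V / Z_total = (1.198 - j7.738) / (1940 + j60.95) = 0.0004917 - j0.004004 A.
Step 6 — Convert to polar: |I| = 0.004034 A, ∠I = -83.0°.

I = 0.004034∠-83.0° A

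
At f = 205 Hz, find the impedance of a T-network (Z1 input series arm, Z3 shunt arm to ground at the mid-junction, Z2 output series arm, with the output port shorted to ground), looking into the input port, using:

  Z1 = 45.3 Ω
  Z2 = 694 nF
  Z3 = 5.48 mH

Step 1 — Angular frequency: ω = 2π·f = 2π·205 = 1288 rad/s.
Step 2 — Component impedances:
  Z1: Z = R = 45.3 Ω
  Z2: Z = 1/(jωC) = -j/(ω·C) = 0 - j1119 Ω
  Z3: Z = jωL = j·1288·0.00548 = 0 + j7.059 Ω
Step 3 — With the output port shorted to ground, the output series arm Z2 runs from the junction to ground; the shunt arm Z3 also runs from the junction to ground. They appear in parallel: Z3 || Z2 = 0 + j7.103 Ω.
Step 4 — Series with input arm Z1: Z_in = Z1 + (Z3 || Z2) = 45.3 + j7.103 Ω = 45.85∠8.9° Ω.

Z = 45.3 + j7.103 Ω = 45.85∠8.9° Ω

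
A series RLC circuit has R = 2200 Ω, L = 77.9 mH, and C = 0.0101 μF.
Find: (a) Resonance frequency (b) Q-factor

Step 1 — Resonance condition Im(Z)=0 gives ω₀ = 1/√(LC).
Step 2 — ω₀ = 1/√(0.0779·1.01e-08) = 3.565e+04 rad/s.
Step 3 — f₀ = ω₀/(2π) = 5674 Hz.
Step 4 — Series Q: Q = ω₀L/R = 3.565e+04·0.0779/2200 = 1.262.

(a) f₀ = 5674 Hz  (b) Q = 1.262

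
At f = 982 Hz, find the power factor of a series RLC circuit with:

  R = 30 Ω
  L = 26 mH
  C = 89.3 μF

Step 1 — Angular frequency: ω = 2π·f = 2π·982 = 6170 rad/s.
Step 2 — Component impedances:
  R: Z = R = 30 Ω
  L: Z = jωL = j·6170·0.026 = 0 + j160.4 Ω
  C: Z = 1/(jωC) = -j/(ω·C) = 0 - j1.815 Ω
Step 3 — Series combination: Z_total = R + L + C = 30 + j158.6 Ω = 161.4∠79.3° Ω.
Step 4 — Power factor: PF = cos(φ) = Re(Z)/|Z| = 30/161.4 = 0.1859.
Step 5 — Type: Im(Z) = 158.6 ⇒ lagging (phase φ = 79.3°).

PF = 0.1859 (lagging, φ = 79.3°)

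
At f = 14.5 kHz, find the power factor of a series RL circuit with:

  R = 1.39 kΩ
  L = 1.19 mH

Step 1 — Angular frequency: ω = 2π·f = 2π·1.45e+04 = 9.111e+04 rad/s.
Step 2 — Component impedances:
  R: Z = R = 1390 Ω
  L: Z = jωL = j·9.111e+04·0.00119 = 0 + j108.4 Ω
Step 3 — Series combination: Z_total = R + L = 1390 + j108.4 Ω = 1394∠4.5° Ω.
Step 4 — Power factor: PF = cos(φ) = Re(Z)/|Z| = 1390/1394.2 = 0.997.
Step 5 — Type: Im(Z) = 108.4 ⇒ lagging (phase φ = 4.5°).

PF = 0.997 (lagging, φ = 4.5°)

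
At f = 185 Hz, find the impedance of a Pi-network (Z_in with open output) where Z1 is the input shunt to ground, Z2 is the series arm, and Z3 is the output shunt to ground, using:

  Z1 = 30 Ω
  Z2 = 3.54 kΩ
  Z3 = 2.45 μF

Step 1 — Angular frequency: ω = 2π·f = 2π·185 = 1162 rad/s.
Step 2 — Component impedances:
  Z1: Z = R = 30 Ω
  Z2: Z = R = 3540 Ω
  Z3: Z = 1/(jωC) = -j/(ω·C) = 0 - j351.1 Ω
Step 3 — With open output, the series arm Z2 and the output shunt Z3 appear in series to ground: Z2 + Z3 = 3540 - j351.1 Ω.
Step 4 — Parallel with input shunt Z1: Z_in = Z1 || (Z2 + Z3) = 29.75 - j0.02456 Ω = 29.75∠-0.0° Ω.

Z = 29.75 - j0.02456 Ω = 29.75∠-0.0° Ω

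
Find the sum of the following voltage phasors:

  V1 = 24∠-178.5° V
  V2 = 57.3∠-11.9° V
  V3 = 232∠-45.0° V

Step 1 — Convert each phasor to rectangular form:
  V1 = 24·(cos(-178.5°) + j·sin(-178.5°)) = -23.99 - j0.6282 V
  V2 = 57.3·(cos(-11.9°) + j·sin(-11.9°)) = 56.07 - j11.82 V
  V3 = 232·(cos(-45.0°) + j·sin(-45.0°)) = 164 - j164 V
Step 2 — Sum components: V_total = 196.1 - j176.5 V.
Step 3 — Convert to polar: |V_total| = 263.8 V, ∠V_total = -42.0°.

V_total = 263.8∠-42.0° V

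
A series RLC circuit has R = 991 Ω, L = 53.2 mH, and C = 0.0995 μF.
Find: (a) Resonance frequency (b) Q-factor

Step 1 — Resonance condition Im(Z)=0 gives ω₀ = 1/√(LC).
Step 2 — ω₀ = 1/√(0.0532·9.95e-08) = 1.374e+04 rad/s.
Step 3 — f₀ = ω₀/(2π) = 2188 Hz.
Step 4 — Series Q: Q = ω₀L/R = 1.374e+04·0.0532/991 = 0.7379.

(a) f₀ = 2188 Hz  (b) Q = 0.7379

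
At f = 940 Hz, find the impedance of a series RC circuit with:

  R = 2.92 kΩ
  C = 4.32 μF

Step 1 — Angular frequency: ω = 2π·f = 2π·940 = 5906 rad/s.
Step 2 — Component impedances:
  R: Z = R = 2920 Ω
  C: Z = 1/(jωC) = -j/(ω·C) = 0 - j39.19 Ω
Step 3 — Series combination: Z_total = R + C = 2920 - j39.19 Ω = 2920∠-0.8° Ω.

Z = 2920 - j39.19 Ω = 2920∠-0.8° Ω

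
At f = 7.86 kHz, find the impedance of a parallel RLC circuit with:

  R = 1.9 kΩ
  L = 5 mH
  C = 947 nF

Step 1 — Angular frequency: ω = 2π·f = 2π·7860 = 4.939e+04 rad/s.
Step 2 — Component impedances:
  R: Z = R = 1900 Ω
  L: Z = jωL = j·4.939e+04·0.005 = 0 + j246.9 Ω
  C: Z = 1/(jωC) = -j/(ω·C) = 0 - j21.38 Ω
Step 3 — Parallel combination: 1/Z_total = 1/R + 1/L + 1/C; Z_total = 0.2884 - j23.41 Ω = 23.41∠-89.3° Ω.

Z = 0.2884 - j23.41 Ω = 23.41∠-89.3° Ω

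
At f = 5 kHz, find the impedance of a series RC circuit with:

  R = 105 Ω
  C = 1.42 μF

Step 1 — Angular frequency: ω = 2π·f = 2π·5000 = 3.142e+04 rad/s.
Step 2 — Component impedances:
  R: Z = R = 105 Ω
  C: Z = 1/(jωC) = -j/(ω·C) = 0 - j22.42 Ω
Step 3 — Series combination: Z_total = R + C = 105 - j22.42 Ω = 107.4∠-12.1° Ω.

Z = 105 - j22.42 Ω = 107.4∠-12.1° Ω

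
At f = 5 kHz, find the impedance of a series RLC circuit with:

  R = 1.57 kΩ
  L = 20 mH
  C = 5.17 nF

Step 1 — Angular frequency: ω = 2π·f = 2π·5000 = 3.142e+04 rad/s.
Step 2 — Component impedances:
  R: Z = R = 1570 Ω
  L: Z = jωL = j·3.142e+04·0.02 = 0 + j628.3 Ω
  C: Z = 1/(jωC) = -j/(ω·C) = 0 - j6157 Ω
Step 3 — Series combination: Z_total = R + L + C = 1570 - j5529 Ω = 5747∠-74.1° Ω.

Z = 1570 - j5529 Ω = 5747∠-74.1° Ω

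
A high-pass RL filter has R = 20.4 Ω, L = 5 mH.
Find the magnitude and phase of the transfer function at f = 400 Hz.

Step 1 — Angular frequency: ω = 2π·400 = 2513 rad/s.
Step 2 — Transfer function: H(jω) = jωL/(R + jωL).
Step 3 — Numerator jωL = j·12.57; denominator R + jωL = 20.4 + j12.57.
Step 4 — H = 0.2751 + j0.4466.
Step 5 — Magnitude: |H| = 0.5245 (-5.6 dB); phase: φ = 58.4°.

|H| = 0.5245 (-5.6 dB), φ = 58.4°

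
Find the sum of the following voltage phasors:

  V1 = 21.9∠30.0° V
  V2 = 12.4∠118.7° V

Step 1 — Convert each phasor to rectangular form:
  V1 = 21.9·(cos(30.0°) + j·sin(30.0°)) = 18.97 + j10.95 V
  V2 = 12.4·(cos(118.7°) + j·sin(118.7°)) = -5.955 + j10.88 V
Step 2 — Sum components: V_total = 13.01 + j21.83 V.
Step 3 — Convert to polar: |V_total| = 25.41 V, ∠V_total = 59.2°.

V_total = 25.41∠59.2° V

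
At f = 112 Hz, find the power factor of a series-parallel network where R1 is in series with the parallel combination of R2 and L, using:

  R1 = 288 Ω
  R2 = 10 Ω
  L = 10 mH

Step 1 — Angular frequency: ω = 2π·f = 2π·112 = 703.7 rad/s.
Step 2 — Component impedances:
  R1: Z = R = 288 Ω
  R2: Z = R = 10 Ω
  L: Z = jωL = j·703.7·0.01 = 0 + j7.037 Ω
Step 3 — Parallel branch: R2 || L = 1/(1/R2 + 1/L) = 3.312 + j4.706 Ω.
Step 4 — Series with R1: Z_total = R1 + (R2 || L) = 291.3 + j4.706 Ω = 291.4∠0.9° Ω.
Step 5 — Power factor: PF = cos(φ) = Re(Z)/|Z| = 291.31/291.35 = 0.9999.
Step 6 — Type: Im(Z) = 4.706 ⇒ lagging (phase φ = 0.9°).

PF = 0.9999 (lagging, φ = 0.9°)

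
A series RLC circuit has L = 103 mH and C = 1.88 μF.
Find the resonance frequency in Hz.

Step 1 — Resonance condition Im(Z)=0 gives ω₀ = 1/√(LC).
Step 2 — ω₀ = 1/√(0.103·1.88e-06) = 2272 rad/s.
Step 3 — f₀ = ω₀/(2π) = 361.7 Hz.

f₀ = 361.7 Hz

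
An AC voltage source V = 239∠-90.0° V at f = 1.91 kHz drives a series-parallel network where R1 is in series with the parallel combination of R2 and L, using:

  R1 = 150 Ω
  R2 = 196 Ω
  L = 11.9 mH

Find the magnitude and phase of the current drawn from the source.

Step 1 — Angular frequency: ω = 2π·f = 2π·1910 = 1.2e+04 rad/s.
Step 2 — Component impedances:
  R1: Z = R = 150 Ω
  R2: Z = R = 196 Ω
  L: Z = jωL = j·1.2e+04·0.0119 = 0 + j142.8 Ω
Step 3 — Parallel branch: R2 || L = 1/(1/R2 + 1/L) = 67.97 + j93.29 Ω.
Step 4 — Series with R1: Z_total = R1 + (R2 || L) = 218 + j93.29 Ω = 237.1∠23.2° Ω.
Step 5 — Source phasor: V = 239∠-90.0° V = 0 - j239 V.
Step 6 — Ohm's law: I = V / Z_total = (0 - j239) / (218 + j93.29) = -0.3966 - j0.9267 A.
Step 7 — Convert to polar: |I| = 1.008 A, ∠I = -113.2°.

I = 1.008∠-113.2° A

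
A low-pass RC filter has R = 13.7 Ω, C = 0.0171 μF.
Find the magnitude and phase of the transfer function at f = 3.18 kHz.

Step 1 — Angular frequency: ω = 2π·3180 = 1.998e+04 rad/s.
Step 2 — Transfer function: H(jω) = 1/(1 + jωRC).
Step 3 — Denominator: 1 + jωRC = 1 + j·1.998e+04·13.7·1.71e-08 = 1 + j0.004681.
Step 4 — H = 1 - j0.004681.
Step 5 — Magnitude: |H| = 1 (-0.0 dB); phase: φ = -0.3°.

|H| = 1 (-0.0 dB), φ = -0.3°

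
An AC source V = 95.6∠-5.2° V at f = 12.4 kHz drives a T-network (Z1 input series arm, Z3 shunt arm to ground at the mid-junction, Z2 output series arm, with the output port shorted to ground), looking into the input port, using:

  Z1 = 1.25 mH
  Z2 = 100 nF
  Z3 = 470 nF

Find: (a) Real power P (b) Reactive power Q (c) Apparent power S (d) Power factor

Step 1 — Angular frequency: ω = 2π·f = 2π·1.24e+04 = 7.791e+04 rad/s.
Step 2 — Component impedances:
  Z1: Z = jωL = j·7.791e+04·0.00125 = 0 + j97.39 Ω
  Z2: Z = 1/(jωC) = -j/(ω·C) = 0 - j128.4 Ω
  Z3: Z = 1/(jωC) = -j/(ω·C) = 0 - j27.31 Ω
Step 3 — With the output port shorted to ground, the output series arm Z2 runs from the junction to ground; the shunt arm Z3 also runs from the junction to ground. They appear in parallel: Z3 || Z2 = 0 - j22.52 Ω.
Step 4 — Series with input arm Z1: Z_in = Z1 + (Z3 || Z2) = 0 + j74.87 Ω = 74.87∠90.0° Ω.
Step 5 — Source phasor: V = 95.6∠-5.2° V = 95.21 - j8.664 V.
Step 6 — Current: I = V / Z = -0.1157 - j1.272 A = 1.277∠-95.2° A.
Step 7 — Complex power: S = V·I* = 0 + j122.1 VA.
Step 8 — Real power: P = Re(S) = 0 W.
Step 9 — Reactive power: Q = Im(S) = 122.1 VAR.
Step 10 — Apparent power: |S| = 122.1 VA.
Step 11 — Power factor: PF = P/|S| = 0 (lagging).

(a) P = 0 W  (b) Q = 122.1 VAR  (c) S = 122.1 VA  (d) PF = 0 (lagging)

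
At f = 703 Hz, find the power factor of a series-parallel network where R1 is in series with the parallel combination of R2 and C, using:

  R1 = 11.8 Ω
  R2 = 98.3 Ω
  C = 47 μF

Step 1 — Angular frequency: ω = 2π·f = 2π·703 = 4417 rad/s.
Step 2 — Component impedances:
  R1: Z = R = 11.8 Ω
  R2: Z = R = 98.3 Ω
  C: Z = 1/(jωC) = -j/(ω·C) = 0 - j4.817 Ω
Step 3 — Parallel branch: R2 || C = 1/(1/R2 + 1/C) = 0.2355 - j4.805 Ω.
Step 4 — Series with R1: Z_total = R1 + (R2 || C) = 12.04 - j4.805 Ω = 12.96∠-21.8° Ω.
Step 5 — Power factor: PF = cos(φ) = Re(Z)/|Z| = 12.035/12.959 = 0.9287.
Step 6 — Type: Im(Z) = -4.805 ⇒ leading (phase φ = -21.8°).

PF = 0.9287 (leading, φ = -21.8°)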